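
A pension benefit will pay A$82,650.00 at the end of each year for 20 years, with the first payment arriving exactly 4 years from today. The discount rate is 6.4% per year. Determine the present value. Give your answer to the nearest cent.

A$762,075.45

Ordinary annuity of 20 payments, first payment at period 4.
Periodic rate r = 0.064 per year.
The ordinary-annuity PV formula values the stream one period before the first payment (period 3); discount that back 3 periods:
PV₀ = 82,650 × [1 − (1+r)^−20] / r × (1+r)^−3 = A$762,075.45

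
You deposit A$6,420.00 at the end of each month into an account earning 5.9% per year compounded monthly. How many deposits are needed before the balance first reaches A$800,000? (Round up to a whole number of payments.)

Periodic rate r = 0.059/12 per month; n is counted in months.
Ordinary annuity FV: 800,000 = 6,420 × [((1+r)^n − 1)/r].
(1+r)^n = 1 + 800,000 × r / 6,420, so n = ln(1 + 800,000·r/6,420) / ln(1+r) = 97.44.
Round up to a whole number of payments: n = 98.

98 payments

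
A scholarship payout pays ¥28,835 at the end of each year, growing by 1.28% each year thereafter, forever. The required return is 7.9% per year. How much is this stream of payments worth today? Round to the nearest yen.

¥435,574

Periodic rate r = 0.079 per year.
Growing perpetuity (Gordon): PV = PMT₁ / (r − g) = 28,835 / (r − 0.0128) = ¥435,574.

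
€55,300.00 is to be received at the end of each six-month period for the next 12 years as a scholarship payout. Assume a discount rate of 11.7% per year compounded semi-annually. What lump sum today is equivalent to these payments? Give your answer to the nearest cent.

This is an ordinary annuity: 24 payments of €55,300.00 at the end of each six-month period.
Periodic rate r = 0.117/2 per half-year; n is counted in half-years.
PV = PMT × [(1 − (1+r)^−n)/r] = 55,300 × [1 − (1+r)^−24] / r = €703,759.42

€703,759.42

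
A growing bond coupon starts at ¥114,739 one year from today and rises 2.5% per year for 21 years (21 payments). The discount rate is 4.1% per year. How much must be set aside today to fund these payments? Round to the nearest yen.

Periodic rate r = 0.041 per year.
Growing ordinary annuity: PV = PMT₁ × [1 − ((1+g)/(1+r))^n] / (r − g) = 114,739 × [1 − ((1+0.025)/(1+r))^21] / (r − 0.025) = ¥1,991,221.

¥1,991,221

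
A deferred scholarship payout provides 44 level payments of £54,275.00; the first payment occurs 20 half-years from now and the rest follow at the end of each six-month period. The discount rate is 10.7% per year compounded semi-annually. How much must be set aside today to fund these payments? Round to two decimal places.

Ordinary annuity of 44 payments, first payment at period 20.
Periodic rate r = 0.107/2 per half-year; n is counted in half-years.
The ordinary-annuity PV formula values the stream one period before the first payment (period 19); discount that back 19 periods:
PV₀ = 54,275 × [1 − (1+r)^−44] / r × (1+r)^−19 = £338,825.87

£338,825.87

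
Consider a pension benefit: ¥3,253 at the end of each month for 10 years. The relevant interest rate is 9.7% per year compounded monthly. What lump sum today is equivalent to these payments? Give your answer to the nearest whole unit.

This is an ordinary annuity: 120 payments of ¥3,253 at the end of each month.
Periodic rate r = 0.097/12 per month; n is counted in months.
PV = PMT × [(1 − (1+r)^−n)/r] = 3,253 × [1 − (1+r)^−120] / r = ¥249,281

¥249,281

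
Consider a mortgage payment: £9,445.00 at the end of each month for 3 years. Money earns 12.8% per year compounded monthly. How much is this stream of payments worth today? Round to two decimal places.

This is an ordinary annuity: 36 payments of £9,445.00 at the end of each month.
Periodic rate r = 0.128/12 per month; n is counted in months.
PV = PMT × [(1 − (1+r)^−n)/r] = 9,445 × [1 − (1+r)^−36] / r = £281,120.43

£281,120.43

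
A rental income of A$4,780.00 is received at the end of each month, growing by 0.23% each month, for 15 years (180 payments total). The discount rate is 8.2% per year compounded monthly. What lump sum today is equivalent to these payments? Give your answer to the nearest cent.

A$586,422.01

Periodic rate r = 0.082/12 per month; n is counted in months.
Growing ordinary annuity: PV = PMT₁ × [1 − ((1+g)/(1+r))^n] / (r − g) = 4,780 × [1 − ((1+0.0023)/(1+r))^180] / (r − 0.0023) = A$586,422.01.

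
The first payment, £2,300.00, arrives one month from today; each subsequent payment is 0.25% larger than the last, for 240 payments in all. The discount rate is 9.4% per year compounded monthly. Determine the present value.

£310,555.29

Periodic rate r = 0.094/12 per month; n is counted in months.
Growing ordinary annuity: PV = PMT₁ × [1 − ((1+g)/(1+r))^n] / (r − g) = 2,300 × [1 − ((1+0.0025)/(1+r))^240] / (r − 0.0025) = £310,555.29.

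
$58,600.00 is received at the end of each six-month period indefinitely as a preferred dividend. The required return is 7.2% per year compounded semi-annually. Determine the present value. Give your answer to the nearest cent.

Periodic rate r = 0.072/2 per half-year.
Level perpetuity: PV = PMT / r = 58,600 / (0.072/2) = $1,627,777.78.

$1,627,777.78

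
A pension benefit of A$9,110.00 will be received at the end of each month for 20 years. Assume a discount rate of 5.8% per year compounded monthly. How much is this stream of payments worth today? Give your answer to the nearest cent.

This is an ordinary annuity: 240 payments of A$9,110.00 at the end of each month.
Periodic rate r = 0.058/12 per month; n is counted in months.
PV = PMT × [(1 − (1+r)^−n)/r] = 9,110 × [1 − (1+r)^−240] / r = A$1,292,306.80

A$1,292,306.80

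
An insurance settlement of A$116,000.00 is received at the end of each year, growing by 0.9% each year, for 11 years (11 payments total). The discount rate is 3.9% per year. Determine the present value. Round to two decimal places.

A$1,065,309.14

Periodic rate r = 0.039 per year.
Growing ordinary annuity: PV = PMT₁ × [1 − ((1+g)/(1+r))^n] / (r − g) = 116,000 × [1 − ((1+0.009)/(1+r))^11] / (r − 0.009) = A$1,065,309.14.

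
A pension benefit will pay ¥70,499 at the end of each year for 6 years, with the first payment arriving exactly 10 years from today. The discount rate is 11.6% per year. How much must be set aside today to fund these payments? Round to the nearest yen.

¥109,177

Ordinary annuity of 6 payments, first payment at period 10.
Periodic rate r = 0.116 per year.
The ordinary-annuity PV formula values the stream one period before the first payment (period 9); discount that back 9 periods:
PV₀ = 70,499 × [1 − (1+r)^−6] / r × (1+r)^−9 = ¥109,177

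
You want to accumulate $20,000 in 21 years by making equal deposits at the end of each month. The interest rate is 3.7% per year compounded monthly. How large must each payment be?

$52.60

Level ordinary annuity; solve FV = PMT × [((1+r)^n − 1)/r] for PMT.
Periodic rate r = 0.037/12 per month; n is counted in months.
With n = 252: PMT = 20,000 / ([((1+r)^n − 1)/r]) = $52.60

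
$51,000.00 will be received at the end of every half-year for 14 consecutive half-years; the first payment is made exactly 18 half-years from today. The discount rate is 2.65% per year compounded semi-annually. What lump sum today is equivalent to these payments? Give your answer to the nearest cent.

Ordinary annuity of 14 payments, first payment at period 18.
Periodic rate r = 0.0265/2 per half-year; n is counted in half-years.
The ordinary-annuity PV formula values the stream one period before the first payment (period 17); discount that back 17 periods:
PV₀ = 51,000 × [1 − (1+r)^−14] / r × (1+r)^−17 = $517,907.76

$517,907.76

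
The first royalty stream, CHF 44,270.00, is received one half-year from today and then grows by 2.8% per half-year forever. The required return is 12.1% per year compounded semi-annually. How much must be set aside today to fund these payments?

Periodic rate r = 0.121/2 per half-year.
Growing perpetuity (Gordon): PV = PMT₁ / (r − g) = 44,270 / (r − 0.028) = CHF 1,362,153.85.

CHF 1,362,153.85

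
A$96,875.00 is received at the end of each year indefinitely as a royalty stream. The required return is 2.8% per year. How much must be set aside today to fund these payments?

Periodic rate r = 0.028 per year.
Level perpetuity: PV = PMT / r = 96,875 / (0.028) = A$3,459,821.43.

A$3,459,821.43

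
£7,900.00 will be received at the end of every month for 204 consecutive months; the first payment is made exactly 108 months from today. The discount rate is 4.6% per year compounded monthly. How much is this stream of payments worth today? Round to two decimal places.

Ordinary annuity of 204 payments, first payment at period 108.
Periodic rate r = 0.046/12 per month; n is counted in months.
The ordinary-annuity PV formula values the stream one period before the first payment (period 107); discount that back 107 periods:
PV₀ = 7,900 × [1 − (1+r)^−204] / r × (1+r)^−107 = £741,510.51

£741,510.51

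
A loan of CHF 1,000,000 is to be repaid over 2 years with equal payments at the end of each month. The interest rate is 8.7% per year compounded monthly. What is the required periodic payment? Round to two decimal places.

Level ordinary annuity; solve PV = PMT × [(1 − (1+r)^−n)/r] for PMT.
Periodic rate r = 0.087/12 per month; n is counted in months.
With n = 24: PMT = 1,000,000 / ([(1 − (1+r)^−n)/r]) = CHF 45,547.22

CHF 45,547.22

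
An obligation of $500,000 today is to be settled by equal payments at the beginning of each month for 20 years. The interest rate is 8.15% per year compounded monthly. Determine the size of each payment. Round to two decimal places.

Level annuity due; solve PV = PMT × [(1 − (1+r)^−n)/r] × (1+r) for PMT.
Periodic rate r = 0.0815/12 per month; n is counted in months.
With n = 240: PMT = 500,000 / ([(1 − (1+r)^−n)/r] × (1+r)) = $4,200.47

$4,200.47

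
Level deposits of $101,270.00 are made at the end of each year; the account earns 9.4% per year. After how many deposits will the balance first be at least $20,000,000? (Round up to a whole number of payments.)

Periodic rate r = 0.094 per year.
Ordinary annuity FV: 20,000,000 = 101,270 × [((1+r)^n − 1)/r].
(1+r)^n = 1 + 20,000,000 × r / 101,270, so n = ln(1 + 20,000,000·r/101,270) / ln(1+r) = 33.10.
Round up to a whole number of payments: n = 34.

34 payments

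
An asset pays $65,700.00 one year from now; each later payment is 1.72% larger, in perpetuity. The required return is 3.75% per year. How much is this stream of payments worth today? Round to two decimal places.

$3,236,453.20

Periodic rate r = 0.0375 per year.
Growing perpetuity (Gordon): PV = PMT₁ / (r − g) = 65,700 / (r − 0.0172) = $3,236,453.20.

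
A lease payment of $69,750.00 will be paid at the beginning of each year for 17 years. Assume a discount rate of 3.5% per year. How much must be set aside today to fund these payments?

This is an annuity due: 17 payments of $69,750.00 at the beginning of each year.
Periodic rate r = 0.035 per year.
PV = PMT × [(1 − (1+r)^−n)/r] × (1+r) = 69,750 × [1 − (1+r)^−17] / r × (1+r) = $913,314.65

$913,314.65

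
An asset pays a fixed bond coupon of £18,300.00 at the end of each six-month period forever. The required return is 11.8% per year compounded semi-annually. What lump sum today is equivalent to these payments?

Periodic rate r = 0.118/2 per half-year.
Level perpetuity: PV = PMT / r = 18,300 / (0.118/2) = £310,169.49.

£310,169.49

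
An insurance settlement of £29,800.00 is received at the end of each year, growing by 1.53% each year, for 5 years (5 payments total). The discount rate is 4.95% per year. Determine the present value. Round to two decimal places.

Periodic rate r = 0.0495 per year.
Growing ordinary annuity: PV = PMT₁ × [1 − ((1+g)/(1+r))^n] / (r − g) = 29,800 × [1 − ((1+0.0153)/(1+r))^5] / (r − 0.0153) = £133,016.12.

£133,016.12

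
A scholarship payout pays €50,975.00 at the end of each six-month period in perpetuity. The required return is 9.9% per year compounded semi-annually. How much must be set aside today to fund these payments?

€1,029,797.98

Periodic rate r = 0.099/2 per half-year.
Level perpetuity: PV = PMT / r = 50,975 / (0.099/2) = €1,029,797.98.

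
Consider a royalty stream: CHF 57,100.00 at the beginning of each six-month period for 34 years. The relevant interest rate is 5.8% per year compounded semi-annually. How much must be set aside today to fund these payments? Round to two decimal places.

CHF 1,736,058.84

This is an annuity due: 68 payments of CHF 57,100.00 at the beginning of each six-month period.
Periodic rate r = 0.058/2 per half-year; n is counted in half-years.
PV = PMT × [(1 − (1+r)^−n)/r] × (1+r) = 57,100 × [1 − (1+r)^−68] / r × (1+r) = CHF 1,736,058.84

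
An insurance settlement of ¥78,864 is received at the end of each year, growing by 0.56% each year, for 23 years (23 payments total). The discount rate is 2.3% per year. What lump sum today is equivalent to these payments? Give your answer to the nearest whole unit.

¥1,477,696

Periodic rate r = 0.023 per year.
Growing ordinary annuity: PV = PMT₁ × [1 − ((1+g)/(1+r))^n] / (r − g) = 78,864 × [1 − ((1+0.0056)/(1+r))^23] / (r − 0.0056) = ¥1,477,696.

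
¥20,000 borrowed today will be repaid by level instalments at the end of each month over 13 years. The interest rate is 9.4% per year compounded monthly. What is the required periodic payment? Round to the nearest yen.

Level ordinary annuity; solve PV = PMT × [(1 − (1+r)^−n)/r] for PMT.
Periodic rate r = 0.094/12 per month; n is counted in months.
With n = 156: PMT = 20,000 / ([(1 − (1+r)^−n)/r]) = ¥223

¥223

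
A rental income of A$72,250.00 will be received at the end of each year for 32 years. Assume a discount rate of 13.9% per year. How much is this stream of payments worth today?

A$511,710.63

This is an ordinary annuity: 32 payments of A$72,250.00 at the end of each year.
Periodic rate r = 0.139 per year.
PV = PMT × [(1 − (1+r)^−n)/r] = 72,250 × [1 − (1+r)^−32] / r = A$511,710.63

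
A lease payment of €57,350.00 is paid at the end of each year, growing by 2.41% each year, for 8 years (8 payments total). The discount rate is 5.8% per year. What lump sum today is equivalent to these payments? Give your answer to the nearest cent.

Periodic rate r = 0.058 per year.
Growing ordinary annuity: PV = PMT₁ × [1 − ((1+g)/(1+r))^n] / (r − g) = 57,350 × [1 − ((1+0.0241)/(1+r))^8] / (r − 0.0241) = €388,011.46.

€388,011.46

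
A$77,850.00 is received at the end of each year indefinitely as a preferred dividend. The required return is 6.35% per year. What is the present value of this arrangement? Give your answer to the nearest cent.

Periodic rate r = 0.0635 per year.
Level perpetuity: PV = PMT / r = 77,850 / (0.0635) = A$1,225,984.25.

A$1,225,984.25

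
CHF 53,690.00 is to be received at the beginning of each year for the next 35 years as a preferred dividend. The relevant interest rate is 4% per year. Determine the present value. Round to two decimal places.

This is an annuity due: 35 payments of CHF 53,690.00 at the beginning of each year.
Periodic rate r = 0.04 per year.
PV = PMT × [(1 − (1+r)^−n)/r] × (1+r) = 53,690 × [1 − (1+r)^−35] / r × (1+r) = CHF 1,042,187.21

CHF 1,042,187.21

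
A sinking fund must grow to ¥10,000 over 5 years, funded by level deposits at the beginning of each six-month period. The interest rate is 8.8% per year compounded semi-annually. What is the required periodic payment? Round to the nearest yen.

Level annuity due; solve FV = PMT × [((1+r)^n − 1)/r] × (1+r) for PMT.
Periodic rate r = 0.088/2 per half-year; n is counted in half-years.
With n = 10: PMT = 10,000 / ([((1+r)^n − 1)/r] × (1+r)) = ¥783

¥783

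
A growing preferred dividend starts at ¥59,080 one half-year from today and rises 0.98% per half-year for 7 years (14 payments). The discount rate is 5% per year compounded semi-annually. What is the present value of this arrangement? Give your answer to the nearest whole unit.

¥733,596

Periodic rate r = 0.05/2 per half-year; n is counted in half-years.
Growing ordinary annuity: PV = PMT₁ × [1 − ((1+g)/(1+r))^n] / (r − g) = 59,080 × [1 − ((1+0.0098)/(1+r))^14] / (r − 0.0098) = ¥733,596.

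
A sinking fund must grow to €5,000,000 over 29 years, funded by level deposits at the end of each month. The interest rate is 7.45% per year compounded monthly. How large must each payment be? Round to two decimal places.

Level ordinary annuity; solve FV = PMT × [((1+r)^n − 1)/r] for PMT.
Periodic rate r = 0.0745/12 per month; n is counted in months.
With n = 348: PMT = 5,000,000 / ([((1+r)^n − 1)/r]) = €4,074.93

€4,074.93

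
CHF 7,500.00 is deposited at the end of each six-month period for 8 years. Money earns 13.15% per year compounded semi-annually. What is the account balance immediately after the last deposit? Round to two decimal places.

This is an ordinary annuity: 16 deposits of CHF 7,500.00 at the end of each six-month period.
Periodic rate r = 0.1315/2 per half-year; n is counted in half-years.
FV = PMT × [((1+r)^n − 1)/r] = 7,500 × [(1+r)^16 − 1] / r = CHF 201,905.28

CHF 201,905.28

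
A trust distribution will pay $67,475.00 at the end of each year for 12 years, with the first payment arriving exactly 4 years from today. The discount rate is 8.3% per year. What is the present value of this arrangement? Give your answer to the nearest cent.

$394,167.46

Ordinary annuity of 12 payments, first payment at period 4.
Periodic rate r = 0.083 per year.
The ordinary-annuity PV formula values the stream one period before the first payment (period 3); discount that back 3 periods:
PV₀ = 67,475 × [1 − (1+r)^−12] / r × (1+r)^−3 = $394,167.46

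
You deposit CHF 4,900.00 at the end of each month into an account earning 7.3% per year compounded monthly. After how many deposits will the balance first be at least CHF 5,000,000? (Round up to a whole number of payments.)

Periodic rate r = 0.073/12 per month; n is counted in months.
Ordinary annuity FV: 5,000,000 = 4,900 × [((1+r)^n − 1)/r].
(1+r)^n = 1 + 5,000,000 × r / 4,900, so n = ln(1 + 5,000,000·r/4,900) / ln(1+r) = 325.66.
Round up to a whole number of payments: n = 326.

326 payments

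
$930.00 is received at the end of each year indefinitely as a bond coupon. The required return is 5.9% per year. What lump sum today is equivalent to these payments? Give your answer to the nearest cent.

Periodic rate r = 0.059 per year.
Level perpetuity: PV = PMT / r = 930 / (0.059) = $15,762.71.

$15,762.71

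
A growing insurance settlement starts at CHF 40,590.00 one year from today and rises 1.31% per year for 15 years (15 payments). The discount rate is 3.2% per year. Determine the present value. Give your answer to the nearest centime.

Periodic rate r = 0.032 per year.
Growing ordinary annuity: PV = PMT₁ × [1 − ((1+g)/(1+r))^n] / (r − g) = 40,590 × [1 − ((1+0.0131)/(1+r))^15] / (r − 0.0131) = CHF 520,023.41.

CHF 520,023.41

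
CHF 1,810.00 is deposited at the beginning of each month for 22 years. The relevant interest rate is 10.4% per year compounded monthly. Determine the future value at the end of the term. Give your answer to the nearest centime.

CHF 1,845,039.22

This is an annuity due: 264 deposits of CHF 1,810.00 at the beginning of each month.
Periodic rate r = 0.104/12 per month; n is counted in months.
FV = PMT × [((1+r)^n − 1)/r] × (1+r) = 1,810 × [(1+r)^264 − 1] / r × (1+r) = CHF 1,845,039.22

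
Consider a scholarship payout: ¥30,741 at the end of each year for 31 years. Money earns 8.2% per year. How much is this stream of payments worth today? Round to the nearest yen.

¥342,317

This is an ordinary annuity: 31 payments of ¥30,741 at the end of each year.
Periodic rate r = 0.082 per year.
PV = PMT × [(1 − (1+r)^−n)/r] = 30,741 × [1 − (1+r)^−31] / r = ¥342,317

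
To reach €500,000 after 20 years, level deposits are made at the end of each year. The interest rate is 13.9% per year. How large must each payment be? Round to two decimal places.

€5,558.05

Level ordinary annuity; solve FV = PMT × [((1+r)^n − 1)/r] for PMT.
Periodic rate r = 0.139 per year.
With n = 20: PMT = 500,000 / ([((1+r)^n − 1)/r]) = €5,558.05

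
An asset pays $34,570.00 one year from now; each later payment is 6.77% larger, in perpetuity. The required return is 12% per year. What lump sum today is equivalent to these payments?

Periodic rate r = 0.12 per year.
Growing perpetuity (Gordon): PV = PMT₁ / (r − g) = 34,570 / (r − 0.0677) = $660,994.26.

$660,994.26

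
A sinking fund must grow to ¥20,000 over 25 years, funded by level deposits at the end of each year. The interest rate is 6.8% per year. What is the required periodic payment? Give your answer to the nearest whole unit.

¥325

Level ordinary annuity; solve FV = PMT × [((1+r)^n − 1)/r] for PMT.
Periodic rate r = 0.068 per year.
With n = 25: PMT = 20,000 / ([((1+r)^n − 1)/r]) = ¥325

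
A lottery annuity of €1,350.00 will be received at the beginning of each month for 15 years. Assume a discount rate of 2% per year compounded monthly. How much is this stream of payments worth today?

€210,137.02

This is an annuity due: 180 payments of €1,350.00 at the beginning of each month.
Periodic rate r = 0.02/12 per month; n is counted in months.
PV = PMT × [(1 − (1+r)^−n)/r] × (1+r) = 1,350 × [1 − (1+r)^−180] / r × (1+r) = €210,137.02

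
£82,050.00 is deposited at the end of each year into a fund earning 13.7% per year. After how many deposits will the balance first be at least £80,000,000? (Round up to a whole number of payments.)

39 payments

Periodic rate r = 0.137 per year.
Ordinary annuity FV: 80,000,000 = 82,050 × [((1+r)^n − 1)/r].
(1+r)^n = 1 + 80,000,000 × r / 82,050, so n = ln(1 + 80,000,000·r/82,050) / ln(1+r) = 38.18.
Round up to a whole number of payments: n = 39.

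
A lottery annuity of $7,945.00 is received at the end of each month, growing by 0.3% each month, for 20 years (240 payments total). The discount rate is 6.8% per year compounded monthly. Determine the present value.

Periodic rate r = 0.068/12 per month; n is counted in months.
Growing ordinary annuity: PV = PMT₁ × [1 − ((1+g)/(1+r))^n] / (r − g) = 7,945 × [1 − ((1+0.003)/(1+r))^240] / (r − 0.003) = $1,404,029.62.

$1,404,029.62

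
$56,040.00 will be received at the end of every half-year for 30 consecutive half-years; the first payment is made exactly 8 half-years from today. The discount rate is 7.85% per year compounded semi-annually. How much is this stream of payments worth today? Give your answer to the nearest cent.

$746,909.74

Ordinary annuity of 30 payments, first payment at period 8.
Periodic rate r = 0.0785/2 per half-year; n is counted in half-years.
The ordinary-annuity PV formula values the stream one period before the first payment (period 7); discount that back 7 periods:
PV₀ = 56,040 × [1 − (1+r)^−30] / r × (1+r)^−7 = $746,909.74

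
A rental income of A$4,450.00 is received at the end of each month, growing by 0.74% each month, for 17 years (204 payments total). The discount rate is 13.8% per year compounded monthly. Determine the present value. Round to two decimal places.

Periodic rate r = 0.138/12 per month; n is counted in months.
Growing ordinary annuity: PV = PMT₁ × [1 − ((1+g)/(1+r))^n] / (r − g) = 4,450 × [1 − ((1+0.0074)/(1+r))^204] / (r − 0.0074) = A$611,416.13.

A$611,416.13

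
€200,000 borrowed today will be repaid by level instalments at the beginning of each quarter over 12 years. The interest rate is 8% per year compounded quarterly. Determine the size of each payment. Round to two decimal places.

Level annuity due; solve PV = PMT × [(1 − (1+r)^−n)/r] × (1+r) for PMT.
Periodic rate r = 0.08/4 per quarter; n is counted in quarters.
With n = 48: PMT = 200,000 / ([(1 − (1+r)^−n)/r] × (1+r)) = €6,392.52

€6,392.52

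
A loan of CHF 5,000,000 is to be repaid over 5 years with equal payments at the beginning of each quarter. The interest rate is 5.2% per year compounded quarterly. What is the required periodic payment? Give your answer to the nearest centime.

CHF 281,855.09

Level annuity due; solve PV = PMT × [(1 − (1+r)^−n)/r] × (1+r) for PMT.
Periodic rate r = 0.052/4 per quarter; n is counted in quarters.
With n = 20: PMT = 5,000,000 / ([(1 − (1+r)^−n)/r] × (1+r)) = CHF 281,855.09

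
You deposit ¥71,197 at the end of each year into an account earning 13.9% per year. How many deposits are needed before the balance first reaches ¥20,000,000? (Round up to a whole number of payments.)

Periodic rate r = 0.139 per year.
Ordinary annuity FV: 20,000,000 = 71,197 × [((1+r)^n − 1)/r].
(1+r)^n = 1 + 20,000,000 × r / 71,197, so n = ln(1 + 20,000,000·r/71,197) / ln(1+r) = 28.35.
Round up to a whole number of payments: n = 29.

29 payments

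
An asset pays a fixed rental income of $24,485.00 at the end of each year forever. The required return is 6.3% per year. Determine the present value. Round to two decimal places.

Periodic rate r = 0.063 per year.
Level perpetuity: PV = PMT / r = 24,485 / (0.063) = $388,650.79.

$388,650.79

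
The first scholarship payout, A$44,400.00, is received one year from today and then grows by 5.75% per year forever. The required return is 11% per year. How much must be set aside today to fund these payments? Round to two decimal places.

A$845,714.29

Periodic rate r = 0.11 per year.
Growing perpetuity (Gordon): PV = PMT₁ / (r − g) = 44,400 / (r − 0.0575) = A$845,714.29.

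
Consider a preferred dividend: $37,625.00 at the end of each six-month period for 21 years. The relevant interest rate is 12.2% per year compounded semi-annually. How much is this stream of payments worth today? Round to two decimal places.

$565,505.26

This is an ordinary annuity: 42 payments of $37,625.00 at the end of each six-month period.
Periodic rate r = 0.122/2 per half-year; n is counted in half-years.
PV = PMT × [(1 − (1+r)^−n)/r] = 37,625 × [1 − (1+r)^−42] / r = $565,505.26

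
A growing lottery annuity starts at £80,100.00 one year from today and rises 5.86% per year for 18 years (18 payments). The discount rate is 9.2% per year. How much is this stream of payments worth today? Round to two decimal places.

Periodic rate r = 0.092 per year.
Growing ordinary annuity: PV = PMT₁ × [1 − ((1+g)/(1+r))^n] / (r − g) = 80,100 × [1 − ((1+0.0586)/(1+r))^18] / (r − 0.0586) = £1,027,155.87.

£1,027,155.87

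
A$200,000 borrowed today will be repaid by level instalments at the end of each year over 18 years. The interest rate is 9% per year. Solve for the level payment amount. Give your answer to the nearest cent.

Level ordinary annuity; solve PV = PMT × [(1 − (1+r)^−n)/r] for PMT.
Periodic rate r = 0.09 per year.
With n = 18: PMT = 200,000 / ([(1 − (1+r)^−n)/r]) = A$22,842.46

A$22,842.46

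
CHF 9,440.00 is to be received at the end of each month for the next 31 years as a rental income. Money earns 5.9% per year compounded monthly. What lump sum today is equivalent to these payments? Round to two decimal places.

This is an ordinary annuity: 372 payments of CHF 9,440.00 at the end of each month.
Periodic rate r = 0.059/12 per month; n is counted in months.
PV = PMT × [(1 − (1+r)^−n)/r] = 9,440 × [1 − (1+r)^−372] / r = CHF 1,610,313.01

CHF 1,610,313.01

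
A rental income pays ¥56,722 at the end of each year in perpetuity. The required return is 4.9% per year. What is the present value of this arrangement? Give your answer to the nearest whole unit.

¥1,157,592

Periodic rate r = 0.049 per year.
Level perpetuity: PV = PMT / r = 56,722 / (0.049) = ¥1,157,592.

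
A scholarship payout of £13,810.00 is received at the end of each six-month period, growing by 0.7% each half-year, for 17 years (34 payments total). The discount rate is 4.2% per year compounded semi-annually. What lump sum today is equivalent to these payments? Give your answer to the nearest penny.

Periodic rate r = 0.042/2 per half-year; n is counted in half-years.
Growing ordinary annuity: PV = PMT₁ × [1 − ((1+g)/(1+r))^n] / (r − g) = 13,810 × [1 − ((1+0.007)/(1+r))^34] / (r − 0.007) = £369,560.33.

£369,560.33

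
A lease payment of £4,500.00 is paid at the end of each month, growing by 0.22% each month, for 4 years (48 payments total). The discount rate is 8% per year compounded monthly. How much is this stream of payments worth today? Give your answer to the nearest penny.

Periodic rate r = 0.08/12 per month; n is counted in months.
Growing ordinary annuity: PV = PMT₁ × [1 − ((1+g)/(1+r))^n] / (r − g) = 4,500 × [1 − ((1+0.0022)/(1+r))^48] / (r − 0.0022) = £193,645.12.

£193,645.12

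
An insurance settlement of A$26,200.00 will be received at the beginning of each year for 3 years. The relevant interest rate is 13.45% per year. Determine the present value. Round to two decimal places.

A$69,649.87

This is an annuity due: 3 payments of A$26,200.00 at the beginning of each year.
Periodic rate r = 0.1345 per year.
PV = PMT × [(1 − (1+r)^−n)/r] × (1+r) = 26,200 × [1 − (1+r)^−3] / r × (1+r) = A$69,649.87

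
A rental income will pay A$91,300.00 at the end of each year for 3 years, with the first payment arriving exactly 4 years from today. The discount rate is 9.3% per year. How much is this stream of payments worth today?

A$176,049.68

Ordinary annuity of 3 payments, first payment at period 4.
Periodic rate r = 0.093 per year.
The ordinary-annuity PV formula values the stream one period before the first payment (period 3); discount that back 3 periods:
PV₀ = 91,300 × [1 − (1+r)^−3] / r × (1+r)^−3 = A$176,049.68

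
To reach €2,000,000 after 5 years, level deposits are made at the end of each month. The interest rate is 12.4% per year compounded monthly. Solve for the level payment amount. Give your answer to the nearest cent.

Level ordinary annuity; solve FV = PMT × [((1+r)^n − 1)/r] for PMT.
Periodic rate r = 0.124/12 per month; n is counted in months.
With n = 60: PMT = 2,000,000 / ([((1+r)^n − 1)/r]) = €24,227.55

€24,227.55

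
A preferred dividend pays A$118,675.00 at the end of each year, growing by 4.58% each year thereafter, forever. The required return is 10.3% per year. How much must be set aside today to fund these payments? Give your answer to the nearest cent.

A$2,074,737.76

Periodic rate r = 0.103 per year.
Growing perpetuity (Gordon): PV = PMT₁ / (r − g) = 118,675 / (r − 0.0458) = A$2,074,737.76.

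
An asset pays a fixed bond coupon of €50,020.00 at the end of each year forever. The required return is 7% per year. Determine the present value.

Periodic rate r = 0.07 per year.
Level perpetuity: PV = PMT / r = 50,020 / (0.07) = €714,571.43.

€714,571.43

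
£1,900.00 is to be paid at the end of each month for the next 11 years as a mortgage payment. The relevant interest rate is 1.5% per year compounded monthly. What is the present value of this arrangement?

This is an ordinary annuity: 132 payments of £1,900.00 at the end of each month.
Periodic rate r = 0.015/12 per month; n is counted in months.
PV = PMT × [(1 − (1+r)^−n)/r] = 1,900 × [1 − (1+r)^−132] / r = £231,068.77

£231,068.77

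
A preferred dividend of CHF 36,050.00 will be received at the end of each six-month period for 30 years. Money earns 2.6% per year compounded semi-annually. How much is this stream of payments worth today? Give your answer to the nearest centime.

This is an ordinary annuity: 60 payments of CHF 36,050.00 at the end of each six-month period.
Periodic rate r = 0.026/2 per half-year; n is counted in half-years.
PV = PMT × [(1 − (1+r)^−n)/r] = 36,050 × [1 − (1+r)^−60] / r = CHF 1,495,476.06

CHF 1,495,476.06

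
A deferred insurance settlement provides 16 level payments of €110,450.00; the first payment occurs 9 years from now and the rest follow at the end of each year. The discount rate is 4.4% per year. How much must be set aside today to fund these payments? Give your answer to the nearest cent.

Ordinary annuity of 16 payments, first payment at period 9.
Periodic rate r = 0.044 per year.
The ordinary-annuity PV formula values the stream one period before the first payment (period 8); discount that back 8 periods:
PV₀ = 110,450 × [1 − (1+r)^−16] / r × (1+r)^−8 = €885,623.98

€885,623.98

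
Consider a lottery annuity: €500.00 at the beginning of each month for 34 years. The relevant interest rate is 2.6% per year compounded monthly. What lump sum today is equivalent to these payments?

€135,634.23

This is an annuity due: 408 payments of €500.00 at the beginning of each month.
Periodic rate r = 0.026/12 per month; n is counted in months.
PV = PMT × [(1 − (1+r)^−n)/r] × (1+r) = 500 × [1 − (1+r)^−408] / r × (1+r) = €135,634.23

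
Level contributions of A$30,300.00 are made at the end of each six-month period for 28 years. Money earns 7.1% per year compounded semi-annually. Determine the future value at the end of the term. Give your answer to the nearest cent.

A$5,166,805.53

This is an ordinary annuity: 56 deposits of A$30,300.00 at the end of each six-month period.
Periodic rate r = 0.071/2 per half-year; n is counted in half-years.
FV = PMT × [((1+r)^n − 1)/r] = 30,300 × [(1+r)^56 − 1] / r = A$5,166,805.53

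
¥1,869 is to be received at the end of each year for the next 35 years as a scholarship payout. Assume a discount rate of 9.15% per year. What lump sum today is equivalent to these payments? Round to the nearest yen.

¥19,473

This is an ordinary annuity: 35 payments of ¥1,869 at the end of each year.
Periodic rate r = 0.0915 per year.
PV = PMT × [(1 − (1+r)^−n)/r] = 1,869 × [1 − (1+r)^−35] / r = ¥19,473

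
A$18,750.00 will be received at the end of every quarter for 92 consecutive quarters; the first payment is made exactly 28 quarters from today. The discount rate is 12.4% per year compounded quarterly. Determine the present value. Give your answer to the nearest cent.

A$249,259.77

Ordinary annuity of 92 payments, first payment at period 28.
Periodic rate r = 0.124/4 per quarter; n is counted in quarters.
The ordinary-annuity PV formula values the stream one period before the first payment (period 27); discount that back 27 periods:
PV₀ = 18,750 × [1 − (1+r)^−92] / r × (1+r)^−27 = A$249,259.77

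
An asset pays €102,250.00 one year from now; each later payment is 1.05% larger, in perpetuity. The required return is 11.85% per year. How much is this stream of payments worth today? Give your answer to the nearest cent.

€946,759.26

Periodic rate r = 0.1185 per year.
Growing perpetuity (Gordon): PV = PMT₁ / (r − g) = 102,250 / (r − 0.0105) = €946,759.26.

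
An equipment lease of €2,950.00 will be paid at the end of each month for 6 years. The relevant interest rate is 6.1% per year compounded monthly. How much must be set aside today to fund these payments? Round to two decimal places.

€177,495.57

This is an ordinary annuity: 72 payments of €2,950.00 at the end of each month.
Periodic rate r = 0.061/12 per month; n is counted in months.
PV = PMT × [(1 − (1+r)^−n)/r] = 2,950 × [1 − (1+r)^−72] / r = €177,495.57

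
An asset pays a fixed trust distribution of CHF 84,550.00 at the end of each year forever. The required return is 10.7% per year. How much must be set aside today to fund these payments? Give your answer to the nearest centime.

CHF 790,186.92

Periodic rate r = 0.107 per year.
Level perpetuity: PV = PMT / r = 84,550 / (0.107) = CHF 790,186.92.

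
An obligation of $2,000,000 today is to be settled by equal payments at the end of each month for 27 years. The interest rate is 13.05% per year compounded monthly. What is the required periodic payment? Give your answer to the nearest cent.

$22,424.12

Level ordinary annuity; solve PV = PMT × [(1 − (1+r)^−n)/r] for PMT.
Periodic rate r = 0.1305/12 per month; n is counted in months.
With n = 324: PMT = 2,000,000 / ([(1 − (1+r)^−n)/r]) = $22,424.12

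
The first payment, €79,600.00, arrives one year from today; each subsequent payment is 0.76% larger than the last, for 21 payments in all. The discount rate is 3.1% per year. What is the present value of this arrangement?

€1,301,238.96

Periodic rate r = 0.031 per year.
Growing ordinary annuity: PV = PMT₁ × [1 − ((1+g)/(1+r))^n] / (r − g) = 79,600 × [1 − ((1+0.0076)/(1+r))^21] / (r − 0.0076) = €1,301,238.96.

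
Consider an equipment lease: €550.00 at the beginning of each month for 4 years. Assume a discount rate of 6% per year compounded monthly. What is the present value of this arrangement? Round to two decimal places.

€23,536.27

This is an annuity due: 48 payments of €550.00 at the beginning of each month.
Periodic rate r = 0.06/12 per month; n is counted in months.
PV = PMT × [(1 − (1+r)^−n)/r] × (1+r) = 550 × [1 − (1+r)^−48] / r × (1+r) = €23,536.27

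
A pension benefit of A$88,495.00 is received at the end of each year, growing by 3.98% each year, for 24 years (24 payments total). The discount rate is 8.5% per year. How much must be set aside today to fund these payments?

Periodic rate r = 0.085 per year.
Growing ordinary annuity: PV = PMT₁ × [1 − ((1+g)/(1+r))^n] / (r − g) = 88,495 × [1 − ((1+0.0398)/(1+r))^24] / (r − 0.0398) = A$1,252,735.50.

A$1,252,735.50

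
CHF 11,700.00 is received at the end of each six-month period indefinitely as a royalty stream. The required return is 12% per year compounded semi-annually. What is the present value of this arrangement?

Periodic rate r = 0.12/2 per half-year.
Level perpetuity: PV = PMT / r = 11,700 / (0.12/2) = CHF 195,000.00.

CHF 195,000.00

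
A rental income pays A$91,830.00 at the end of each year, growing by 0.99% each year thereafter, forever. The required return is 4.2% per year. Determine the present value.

Periodic rate r = 0.042 per year.
Growing perpetuity (Gordon): PV = PMT₁ / (r − g) = 91,830 / (r − 0.0099) = A$2,860,747.66.

A$2,860,747.66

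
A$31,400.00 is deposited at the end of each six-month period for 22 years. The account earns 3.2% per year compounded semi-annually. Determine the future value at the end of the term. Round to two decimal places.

A$1,983,279.53

This is an ordinary annuity: 44 deposits of A$31,400.00 at the end of each six-month period.
Periodic rate r = 0.032/2 per half-year; n is counted in half-years.
FV = PMT × [((1+r)^n − 1)/r] = 31,400 × [(1+r)^44 − 1] / r = A$1,983,279.53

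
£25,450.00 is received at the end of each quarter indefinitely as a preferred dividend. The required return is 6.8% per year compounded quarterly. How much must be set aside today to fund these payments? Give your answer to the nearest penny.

Periodic rate r = 0.068/4 per quarter.
Level perpetuity: PV = PMT / r = 25,450 / (0.068/4) = £1,497,058.82.

£1,497,058.82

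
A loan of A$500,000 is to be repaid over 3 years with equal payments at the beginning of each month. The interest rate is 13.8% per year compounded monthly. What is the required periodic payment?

A$16,846.55

Level annuity due; solve PV = PMT × [(1 − (1+r)^−n)/r] × (1+r) for PMT.
Periodic rate r = 0.138/12 per month; n is counted in months.
With n = 36: PMT = 500,000 / ([(1 − (1+r)^−n)/r] × (1+r)) = A$16,846.55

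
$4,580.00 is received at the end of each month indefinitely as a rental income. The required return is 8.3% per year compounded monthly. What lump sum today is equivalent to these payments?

Periodic rate r = 0.083/12 per month.
Level perpetuity: PV = PMT / r = 4,580 / (0.083/12) = $662,168.67.

$662,168.67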